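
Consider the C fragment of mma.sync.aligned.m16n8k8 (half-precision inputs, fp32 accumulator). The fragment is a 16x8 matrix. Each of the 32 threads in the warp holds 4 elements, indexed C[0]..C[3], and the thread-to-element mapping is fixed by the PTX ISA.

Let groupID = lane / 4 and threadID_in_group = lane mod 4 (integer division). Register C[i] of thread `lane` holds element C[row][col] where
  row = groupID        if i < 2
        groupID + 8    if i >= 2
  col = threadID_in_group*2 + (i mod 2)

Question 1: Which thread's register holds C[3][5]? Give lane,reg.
r=3->g=3,rb=0  c=5->t=2,b0=1
L=3*4+2=14  i=0*2+1=1

14,1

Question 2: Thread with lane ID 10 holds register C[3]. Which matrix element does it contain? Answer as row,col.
10,5

lane 10: grp=2 (10/4), tig=2 (10%4)
i=3: r=2+8=10, c=2*2+1=5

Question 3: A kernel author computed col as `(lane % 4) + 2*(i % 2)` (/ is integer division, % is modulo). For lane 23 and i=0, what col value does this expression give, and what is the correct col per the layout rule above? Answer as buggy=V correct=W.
buggy=3 correct=6

`(lane % 4) + 2*(i % 2)`[23,0]→3
lane 23: G=5 (23/4), T=3 (23%4)
i=0: r=5+0=5, c=3*2+0=6
col: 3 vs 6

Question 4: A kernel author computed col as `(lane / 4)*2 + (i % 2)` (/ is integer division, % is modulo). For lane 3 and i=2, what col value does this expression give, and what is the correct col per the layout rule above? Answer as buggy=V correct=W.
`(lane / 4)*2 + (i % 2)`[3,2]->0
lane 3: gid=0 (3/4), tid=3 (3%4)
i=2: r=0+8=8, c=3*2+0=6
col: 0 vs 6

buggy=0 correct=6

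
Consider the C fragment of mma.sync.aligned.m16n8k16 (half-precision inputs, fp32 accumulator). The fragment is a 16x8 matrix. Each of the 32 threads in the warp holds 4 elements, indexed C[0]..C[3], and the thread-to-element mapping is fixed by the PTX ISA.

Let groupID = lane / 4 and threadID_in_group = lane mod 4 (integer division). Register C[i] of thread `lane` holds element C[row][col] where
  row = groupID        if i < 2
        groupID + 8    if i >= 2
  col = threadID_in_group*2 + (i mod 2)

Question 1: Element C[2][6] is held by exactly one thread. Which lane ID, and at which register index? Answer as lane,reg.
11,0

r:2=>grp=2,rB=0  c:6=>tig=3,lo=0
L=2*4+3=11  i=0*2+0=0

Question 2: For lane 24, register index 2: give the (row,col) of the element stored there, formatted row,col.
24: g=6,t=0
[2] (6+8,0*2+0) = (14,0)

14,0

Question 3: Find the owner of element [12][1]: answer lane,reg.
r:12=>grp=4,rB=1  c:1=>tig=0,lo=1
L=4*4+0=16  i=1*2+1=3

16,3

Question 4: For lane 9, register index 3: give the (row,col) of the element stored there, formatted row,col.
lane 9: G=2 (9/4), T=1 (9%4)
i=3: r=2+8=10, c=1*2+1=3

10,3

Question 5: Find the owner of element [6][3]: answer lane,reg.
25,1

r=6->g=6,rb=0  c=3->t=1,b0=1
L=6*4+1=25  i=0*2+1=1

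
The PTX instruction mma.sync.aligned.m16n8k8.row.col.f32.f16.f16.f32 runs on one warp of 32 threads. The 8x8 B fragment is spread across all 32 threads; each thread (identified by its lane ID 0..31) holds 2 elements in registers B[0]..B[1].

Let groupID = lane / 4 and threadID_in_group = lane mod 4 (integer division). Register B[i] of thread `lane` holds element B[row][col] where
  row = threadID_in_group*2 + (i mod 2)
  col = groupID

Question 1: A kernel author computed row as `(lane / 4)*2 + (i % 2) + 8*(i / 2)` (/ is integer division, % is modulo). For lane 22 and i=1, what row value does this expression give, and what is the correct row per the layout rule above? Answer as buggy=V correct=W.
buggy=11 correct=5

`(lane / 4)*2 + (i % 2) + 8*(i / 2)`[22,1]->11
lane 22: gid=5 (22/4), tid=2 (22%4)
i=1: r=2*2+1=5, c=gid=5
row: 11 vs 5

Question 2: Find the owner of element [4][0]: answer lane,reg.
2,0

c:0=>grp=0  r:4=>tig=2,lo=0
L=0*4+2=2  i=0=0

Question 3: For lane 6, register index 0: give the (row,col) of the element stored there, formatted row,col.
4,1

6: grp=1,tig=2
[0] (2*2+0,1) = (4,1)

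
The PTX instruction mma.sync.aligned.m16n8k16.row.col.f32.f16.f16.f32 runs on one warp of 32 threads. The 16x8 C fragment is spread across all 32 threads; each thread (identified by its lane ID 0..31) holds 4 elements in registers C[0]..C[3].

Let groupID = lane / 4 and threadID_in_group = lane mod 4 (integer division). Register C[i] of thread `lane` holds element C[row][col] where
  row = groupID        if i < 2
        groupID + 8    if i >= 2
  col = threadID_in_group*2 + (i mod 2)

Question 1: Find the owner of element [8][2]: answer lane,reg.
1,2

r=8→G=0,rhi=1  c=2→T=1,p=0
L=0*4+1=1  i=1*2+0=2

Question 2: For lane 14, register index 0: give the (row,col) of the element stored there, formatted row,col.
3,4

L=14→G=14>>2=3, T=14&3=2
[0]→row 3+0=3  col 2·2+0=4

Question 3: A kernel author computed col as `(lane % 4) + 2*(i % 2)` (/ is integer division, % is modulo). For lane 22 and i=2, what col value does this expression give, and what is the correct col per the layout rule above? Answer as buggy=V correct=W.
buggy=2 correct=4

`(lane % 4) + 2*(i % 2)`[22,2]⇒2
22: gr=5,th=2
[2] (5+8,2*2+0) = (13,4)
col: 2 vs 4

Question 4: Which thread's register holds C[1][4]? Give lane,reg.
r:1=>grp=1,rB=0  c:4=>tig=2,lo=0
L=1*4+2=6  i=0*2+0=0

6,0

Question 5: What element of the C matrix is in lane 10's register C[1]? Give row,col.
2,5

lane 10⇒10/4=2, 10 mod 4=2
i=1  r:2+0⇒2  c:2·2+1⇒5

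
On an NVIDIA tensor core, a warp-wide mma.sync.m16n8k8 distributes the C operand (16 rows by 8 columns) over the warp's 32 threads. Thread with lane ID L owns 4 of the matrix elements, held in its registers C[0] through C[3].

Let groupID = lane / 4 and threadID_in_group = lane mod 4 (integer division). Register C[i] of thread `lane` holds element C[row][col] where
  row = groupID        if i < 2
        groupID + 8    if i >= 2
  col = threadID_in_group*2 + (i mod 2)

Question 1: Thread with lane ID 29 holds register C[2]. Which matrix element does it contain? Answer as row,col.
15,2

lane 29: grp=7 (29/4), tig=1 (29%4)
i=2: r=7+8=15, c=1*2+0=2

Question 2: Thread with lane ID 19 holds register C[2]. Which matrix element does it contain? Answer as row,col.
12,6

L=19->g=19>>2=4, t=19&3=3
[2]->row 4+8=12  col 3·2+0=6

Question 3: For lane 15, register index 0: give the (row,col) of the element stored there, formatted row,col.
lane 15→15/4=3, 15 mod 4=3
i=0  r:3+0→3  c:2·3+0→6

3,6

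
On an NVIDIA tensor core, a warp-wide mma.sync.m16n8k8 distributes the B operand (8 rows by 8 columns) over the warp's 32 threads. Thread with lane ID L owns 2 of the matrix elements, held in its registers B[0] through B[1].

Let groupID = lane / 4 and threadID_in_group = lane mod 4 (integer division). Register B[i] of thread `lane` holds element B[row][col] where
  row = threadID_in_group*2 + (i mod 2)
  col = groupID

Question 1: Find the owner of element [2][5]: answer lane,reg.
c=5->g=5  r=2->t=1,b0=0
L=5*4+1=21  i=0=0

21,0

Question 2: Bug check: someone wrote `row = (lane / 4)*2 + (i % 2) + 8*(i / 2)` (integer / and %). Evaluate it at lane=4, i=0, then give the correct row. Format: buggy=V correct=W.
buggy=2 correct=0

`(lane / 4)*2 + (i % 2) + 8*(i / 2)`[4,0]->2
4: gid=1,tid=0
[0] (0*2+0,1) = (0,1)
row: 2 vs 0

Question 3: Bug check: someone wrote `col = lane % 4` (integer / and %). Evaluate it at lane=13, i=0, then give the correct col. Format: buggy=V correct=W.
`lane % 4`[13,0]→1
13: G=3,T=1
[0] (1*2+0,3) = (2,3)
col: 1 vs 3

buggy=1 correct=3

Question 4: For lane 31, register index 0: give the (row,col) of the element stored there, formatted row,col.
6,7

lane 31→31/4=7, 31 mod 4=3
i=0  r:2·3+0→6  c:7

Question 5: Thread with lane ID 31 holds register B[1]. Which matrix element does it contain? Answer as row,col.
7,7

31: gid=7,tid=3
[1] (3*2+1,7) = (7,7)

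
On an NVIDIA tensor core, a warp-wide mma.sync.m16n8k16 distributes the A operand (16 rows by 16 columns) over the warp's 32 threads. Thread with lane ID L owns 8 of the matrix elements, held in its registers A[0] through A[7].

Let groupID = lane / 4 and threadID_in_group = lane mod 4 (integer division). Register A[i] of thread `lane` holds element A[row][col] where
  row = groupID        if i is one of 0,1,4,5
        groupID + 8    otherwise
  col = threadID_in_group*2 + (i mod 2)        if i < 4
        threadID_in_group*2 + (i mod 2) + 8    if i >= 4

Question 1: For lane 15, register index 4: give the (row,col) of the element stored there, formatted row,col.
3,14

L=15→G=15>>2=3, T=15&3=3
[4]→row 3+0=3  col 3·2+0+8=14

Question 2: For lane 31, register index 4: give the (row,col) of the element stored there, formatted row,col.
7,14

lane 31=>31/4=7, 31 mod 4=3
i=4  r:7+0=>7  c:2·3+0+8=>14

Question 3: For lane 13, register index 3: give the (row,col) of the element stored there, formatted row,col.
11,3

lane 13->13/4=3, 13 mod 4=1
i=3  r:3+8->11  c:2·1+1+0->3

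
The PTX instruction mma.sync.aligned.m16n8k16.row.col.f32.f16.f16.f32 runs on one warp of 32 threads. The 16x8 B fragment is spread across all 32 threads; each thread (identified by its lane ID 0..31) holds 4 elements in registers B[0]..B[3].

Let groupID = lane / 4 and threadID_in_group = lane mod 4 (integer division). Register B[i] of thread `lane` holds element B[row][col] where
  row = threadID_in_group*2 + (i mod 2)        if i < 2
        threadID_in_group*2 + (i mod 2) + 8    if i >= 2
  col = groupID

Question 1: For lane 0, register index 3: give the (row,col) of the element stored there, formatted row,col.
0: g=0,t=0
[3] (0*2+1+8,0) = (9,0)

9,0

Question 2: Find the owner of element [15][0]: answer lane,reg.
c: 0->gid=0  r: 15->r8=1,tid=3,i&1=1
L=0*4+3=3  i=1*2+1=3

3,3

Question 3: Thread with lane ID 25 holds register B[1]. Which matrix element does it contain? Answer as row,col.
lane 25: grp=6 (25/4), tig=1 (25%4)
i=1: r=1*2+1+0=3, c=grp=6

3,6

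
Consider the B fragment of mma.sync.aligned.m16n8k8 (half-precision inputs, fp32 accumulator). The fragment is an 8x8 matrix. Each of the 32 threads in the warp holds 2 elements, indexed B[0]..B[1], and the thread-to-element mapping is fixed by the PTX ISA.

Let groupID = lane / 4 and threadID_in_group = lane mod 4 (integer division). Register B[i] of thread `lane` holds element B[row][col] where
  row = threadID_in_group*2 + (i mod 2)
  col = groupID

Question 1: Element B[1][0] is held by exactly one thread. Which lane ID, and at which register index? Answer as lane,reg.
c=0→G=0  r=1→T=0,p=1
L=0*4+0=0  i=1=1

0,1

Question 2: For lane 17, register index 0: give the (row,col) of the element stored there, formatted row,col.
17: grp=4,tig=1
[0] (1*2+0,4) = (2,4)

2,4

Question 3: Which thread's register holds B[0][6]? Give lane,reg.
c:6=>grp=6  r:0=>tig=0,lo=0
L=6*4+0=24  i=0=0

24,0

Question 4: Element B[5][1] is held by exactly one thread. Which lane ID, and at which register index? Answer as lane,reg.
6,1

c=1->g=1  r=5->t=2,b0=1
L=1*4+2=6  i=1=1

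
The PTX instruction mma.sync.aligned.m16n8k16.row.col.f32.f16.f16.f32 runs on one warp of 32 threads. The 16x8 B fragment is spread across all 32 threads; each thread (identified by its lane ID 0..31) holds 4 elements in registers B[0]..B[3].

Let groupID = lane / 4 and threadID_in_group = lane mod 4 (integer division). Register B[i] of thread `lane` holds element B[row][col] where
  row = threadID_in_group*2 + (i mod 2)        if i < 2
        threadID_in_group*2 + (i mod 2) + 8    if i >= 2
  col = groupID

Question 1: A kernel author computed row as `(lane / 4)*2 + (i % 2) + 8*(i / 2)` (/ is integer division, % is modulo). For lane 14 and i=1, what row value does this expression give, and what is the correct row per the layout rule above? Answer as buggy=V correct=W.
`(lane / 4)*2 + (i % 2) + 8*(i / 2)`[14,1]->7
14: gid=3,tid=2
[1] (2*2+1+0,3) = (5,3)
row: 7 vs 5

buggy=7 correct=5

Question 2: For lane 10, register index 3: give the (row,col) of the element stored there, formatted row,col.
13,2

L=10->gid=10>>2=2, tid=10&3=2
[3]->row 2·2+1+8=13  col gid=2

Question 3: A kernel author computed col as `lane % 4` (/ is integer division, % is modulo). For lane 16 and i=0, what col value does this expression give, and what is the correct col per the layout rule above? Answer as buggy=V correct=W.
buggy=0 correct=4

`lane % 4`[16,0]⇒0
lane 16: gr=4 (16/4), th=0 (16%4)
i=0: r=0*2+0+0=0, c=gr=4
col: 0 vs 4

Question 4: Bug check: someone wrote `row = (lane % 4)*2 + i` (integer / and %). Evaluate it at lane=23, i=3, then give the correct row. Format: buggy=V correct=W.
buggy=9 correct=15

`(lane % 4)*2 + i`[23,3]=>9
L=23=>grp=23>>2=5, tig=23&3=3
[3]=>row 3·2+1+8=15  col grp=5
row: 9 vs 15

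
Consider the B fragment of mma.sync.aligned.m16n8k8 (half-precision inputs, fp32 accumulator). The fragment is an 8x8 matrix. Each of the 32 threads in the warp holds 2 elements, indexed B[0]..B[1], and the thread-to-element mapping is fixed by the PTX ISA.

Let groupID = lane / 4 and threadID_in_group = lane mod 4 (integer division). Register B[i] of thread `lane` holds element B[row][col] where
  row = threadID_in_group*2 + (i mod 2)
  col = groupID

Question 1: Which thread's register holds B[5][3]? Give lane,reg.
14,1

c=3→G=3  r=5→T=2,p=1
L=3*4+2=14  i=1=1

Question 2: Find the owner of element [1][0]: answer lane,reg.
c=0->g=0  r=1->t=0,b0=1
L=0*4+0=0  i=1=1

0,1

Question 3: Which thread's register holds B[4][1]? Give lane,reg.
6,0

c:1=>grp=1  r:4=>tig=2,lo=0
L=1*4+2=6  i=0=0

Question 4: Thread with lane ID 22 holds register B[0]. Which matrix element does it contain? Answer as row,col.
4,5

lane 22->22/4=5, 22 mod 4=2
i=0  r:2·2+0->4  c:5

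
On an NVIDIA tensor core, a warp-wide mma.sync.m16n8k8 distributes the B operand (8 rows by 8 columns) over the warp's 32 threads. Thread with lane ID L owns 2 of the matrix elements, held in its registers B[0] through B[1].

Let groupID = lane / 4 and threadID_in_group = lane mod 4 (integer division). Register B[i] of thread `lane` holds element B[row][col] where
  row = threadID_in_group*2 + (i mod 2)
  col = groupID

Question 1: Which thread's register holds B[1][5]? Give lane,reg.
20,1

c: 5->gid=5  r: 1->tid=0,i&1=1
L=5*4+0=20  i=1=1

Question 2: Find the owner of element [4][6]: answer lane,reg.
26,0

c=6->g=6  r=4->t=2,b0=0
L=6*4+2=26  i=0=0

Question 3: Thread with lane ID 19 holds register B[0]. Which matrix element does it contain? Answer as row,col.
L=19->g=19>>2=4, t=19&3=3
[0]->row 3·2+0=6  col g=4

6,4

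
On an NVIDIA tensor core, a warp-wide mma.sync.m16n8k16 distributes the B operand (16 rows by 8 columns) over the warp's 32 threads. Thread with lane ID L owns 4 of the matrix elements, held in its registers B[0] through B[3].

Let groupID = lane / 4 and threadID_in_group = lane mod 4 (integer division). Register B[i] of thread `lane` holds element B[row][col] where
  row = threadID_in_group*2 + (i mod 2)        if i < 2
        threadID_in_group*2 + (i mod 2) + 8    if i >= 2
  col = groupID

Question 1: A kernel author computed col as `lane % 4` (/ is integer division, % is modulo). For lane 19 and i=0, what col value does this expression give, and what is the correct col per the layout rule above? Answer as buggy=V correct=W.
`lane % 4`[19,0]→3
lane 19: G=4 (19/4), T=3 (19%4)
i=0: r=3*2+0+0=6, c=G=4
col: 3 vs 4

buggy=3 correct=4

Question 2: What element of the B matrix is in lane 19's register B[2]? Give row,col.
14,4

lane 19->19/4=4, 19 mod 4=3
i=2  r:2·3+0+8->14  c:4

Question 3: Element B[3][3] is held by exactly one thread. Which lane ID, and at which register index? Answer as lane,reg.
13,1

c=3→G=3  r=3→rhi=0,T=1,p=1
L=3*4+1=13  i=0*2+1=1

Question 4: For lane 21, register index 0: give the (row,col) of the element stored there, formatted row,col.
lane 21: g=5 (21/4), t=1 (21%4)
i=0: r=1*2+0+0=2, c=g=5

2,5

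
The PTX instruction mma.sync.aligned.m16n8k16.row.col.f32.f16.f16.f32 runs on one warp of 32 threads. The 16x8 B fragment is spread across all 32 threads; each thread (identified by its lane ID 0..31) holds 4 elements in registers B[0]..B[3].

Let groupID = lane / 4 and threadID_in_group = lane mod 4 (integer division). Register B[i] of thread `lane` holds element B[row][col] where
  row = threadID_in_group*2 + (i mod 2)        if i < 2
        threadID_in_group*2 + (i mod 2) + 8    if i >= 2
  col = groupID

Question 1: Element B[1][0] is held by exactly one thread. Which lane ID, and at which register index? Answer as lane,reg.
c:0=>grp=0  r:1=>rB=0,tig=0,lo=1
L=0*4+0=0  i=0*2+1=1

0,1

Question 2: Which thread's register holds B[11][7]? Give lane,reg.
c=7→G=7  r=11→rhi=1,T=1,p=1
L=7*4+1=29  i=1*2+1=3

29,3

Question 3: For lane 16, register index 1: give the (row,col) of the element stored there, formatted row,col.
1,4

16: gr=4,th=0
[1] (0*2+1+0,4) = (1,4)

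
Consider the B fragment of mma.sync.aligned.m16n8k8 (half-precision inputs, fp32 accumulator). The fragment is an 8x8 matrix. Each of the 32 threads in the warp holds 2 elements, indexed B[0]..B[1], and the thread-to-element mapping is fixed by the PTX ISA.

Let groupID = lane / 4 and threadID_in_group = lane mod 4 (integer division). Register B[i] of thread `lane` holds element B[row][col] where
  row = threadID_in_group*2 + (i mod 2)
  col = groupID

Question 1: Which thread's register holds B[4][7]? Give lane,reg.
c=7→G=7  r=4→T=2,p=0
L=7*4+2=30  i=0=0

30,0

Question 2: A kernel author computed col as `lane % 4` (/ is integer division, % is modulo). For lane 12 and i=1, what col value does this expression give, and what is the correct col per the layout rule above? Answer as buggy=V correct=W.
`lane % 4`[12,1]→0
lane 12: G=3 (12/4), T=0 (12%4)
i=1: r=0*2+1=1, c=G=3
col: 0 vs 3

buggy=0 correct=3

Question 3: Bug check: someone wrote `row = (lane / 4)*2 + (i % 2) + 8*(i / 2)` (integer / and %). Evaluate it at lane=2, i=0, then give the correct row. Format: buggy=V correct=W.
buggy=0 correct=4

`(lane / 4)*2 + (i % 2) + 8*(i / 2)`[2,0]->0
lane 2->2/4=0, 2 mod 4=2
i=0  r:2·2+0->4  c:0
row: 0 vs 4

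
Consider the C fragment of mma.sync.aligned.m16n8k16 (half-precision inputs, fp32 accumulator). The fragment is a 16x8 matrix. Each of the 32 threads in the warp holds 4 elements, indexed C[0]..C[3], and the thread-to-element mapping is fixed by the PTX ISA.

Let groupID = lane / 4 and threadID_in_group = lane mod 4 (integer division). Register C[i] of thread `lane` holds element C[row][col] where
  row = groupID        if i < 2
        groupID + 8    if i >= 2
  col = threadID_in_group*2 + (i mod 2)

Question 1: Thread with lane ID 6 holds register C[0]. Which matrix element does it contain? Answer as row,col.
lane 6=>6/4=1, 6 mod 4=2
i=0  r:1+0=>1  c:2·2+0=>4

1,4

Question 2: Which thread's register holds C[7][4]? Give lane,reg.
30,0

r:7=>grp=7,rB=0  c:4=>tig=2,lo=0
L=7*4+2=30  i=0*2+0=0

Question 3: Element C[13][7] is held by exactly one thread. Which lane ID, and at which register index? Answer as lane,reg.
23,3

r=13⇒gr=5,Rb=1  c=7⇒th=3,odd=1
L=5*4+3=23  i=1*2+1=3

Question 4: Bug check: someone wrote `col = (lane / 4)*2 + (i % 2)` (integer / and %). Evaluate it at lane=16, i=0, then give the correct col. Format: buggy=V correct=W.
buggy=8 correct=0

`(lane / 4)*2 + (i % 2)`[16,0]⇒8
lane 16⇒16/4=4, 16 mod 4=0
i=0  r:4+0⇒4  c:2·0+0⇒0
col: 8 vs 0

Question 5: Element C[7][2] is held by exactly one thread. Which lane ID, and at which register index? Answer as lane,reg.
29,0

r=7⇒gr=7,Rb=0  c=2⇒th=1,odd=0
L=7*4+1=29  i=0*2+0=0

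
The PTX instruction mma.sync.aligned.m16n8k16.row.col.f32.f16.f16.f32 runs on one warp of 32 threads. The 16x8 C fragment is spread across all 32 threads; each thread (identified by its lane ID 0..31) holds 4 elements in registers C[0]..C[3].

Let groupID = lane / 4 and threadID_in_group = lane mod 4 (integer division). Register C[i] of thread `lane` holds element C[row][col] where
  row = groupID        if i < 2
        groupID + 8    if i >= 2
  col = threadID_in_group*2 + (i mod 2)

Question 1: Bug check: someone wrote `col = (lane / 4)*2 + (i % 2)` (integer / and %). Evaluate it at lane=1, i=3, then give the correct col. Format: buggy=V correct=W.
buggy=1 correct=3

`(lane / 4)*2 + (i % 2)`[1,3]->1
L=1->gid=1>>2=0, tid=1&3=1
[3]->row 0+8=8  col 1·2+1=3
col: 1 vs 3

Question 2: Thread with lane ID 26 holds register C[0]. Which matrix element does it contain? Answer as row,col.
L=26->g=26>>2=6, t=26&3=2
[0]->row 6+0=6  col 2·2+0=4

6,4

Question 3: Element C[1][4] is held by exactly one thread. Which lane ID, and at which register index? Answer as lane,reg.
6,0

r=1->g=1,rb=0  c=4->t=2,b0=0
L=1*4+2=6  i=0*2+0=0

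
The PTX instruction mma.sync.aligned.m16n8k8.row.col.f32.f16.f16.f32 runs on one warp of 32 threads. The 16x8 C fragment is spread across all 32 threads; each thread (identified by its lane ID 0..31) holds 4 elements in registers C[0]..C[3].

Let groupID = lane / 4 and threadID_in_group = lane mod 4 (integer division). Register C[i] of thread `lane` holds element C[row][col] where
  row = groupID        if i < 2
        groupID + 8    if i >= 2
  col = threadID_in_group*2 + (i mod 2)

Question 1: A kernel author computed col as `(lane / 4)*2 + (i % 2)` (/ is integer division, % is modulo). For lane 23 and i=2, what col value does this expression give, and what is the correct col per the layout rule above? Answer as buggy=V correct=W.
buggy=10 correct=6

`(lane / 4)*2 + (i % 2)`[23,2]→10
23: G=5,T=3
[2] (5+8,3*2+0) = (13,6)
col: 10 vs 6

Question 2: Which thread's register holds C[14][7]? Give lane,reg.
27,3

r=14→G=6,rhi=1  c=7→T=3,p=1
L=6*4+3=27  i=1*2+1=3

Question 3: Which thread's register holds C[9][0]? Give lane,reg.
r=9→G=1,rhi=1  c=0→T=0,p=0
L=1*4+0=4  i=1*2+0=2

4,2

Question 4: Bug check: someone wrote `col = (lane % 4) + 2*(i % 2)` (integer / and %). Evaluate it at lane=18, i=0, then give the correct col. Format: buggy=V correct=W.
buggy=2 correct=4

`(lane % 4) + 2*(i % 2)`[18,0]->2
L=18->g=18>>2=4, t=18&3=2
[0]->row 4+0=4  col 2·2+0=4
col: 2 vs 4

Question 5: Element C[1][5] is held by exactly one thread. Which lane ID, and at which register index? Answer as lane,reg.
6,1

r=1->g=1,rb=0  c=5->t=2,b0=1
L=1*4+2=6  i=0*2+1=1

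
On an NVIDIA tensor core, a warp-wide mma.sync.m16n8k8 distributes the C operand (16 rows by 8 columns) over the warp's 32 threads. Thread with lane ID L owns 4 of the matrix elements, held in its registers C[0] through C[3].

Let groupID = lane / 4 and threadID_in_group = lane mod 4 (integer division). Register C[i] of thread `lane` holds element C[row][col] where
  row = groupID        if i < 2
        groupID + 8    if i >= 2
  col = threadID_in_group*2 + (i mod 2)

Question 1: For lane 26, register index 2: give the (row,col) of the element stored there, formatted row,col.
14,4

lane 26: grp=6 (26/4), tig=2 (26%4)
i=2: r=6+8=14, c=2*2+0=4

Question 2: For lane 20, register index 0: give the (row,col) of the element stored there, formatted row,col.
L=20=>grp=20>>2=5, tig=20&3=0
[0]=>row 5+0=5  col 0·2+0=0

5,0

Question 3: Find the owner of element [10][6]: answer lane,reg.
11,2

r: 10->gid=2,r8=1  c: 6->tid=3,i&1=0
L=2*4+3=11  i=1*2+0=2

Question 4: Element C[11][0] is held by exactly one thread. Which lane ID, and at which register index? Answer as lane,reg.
r=11⇒gr=3,Rb=1  c=0⇒th=0,odd=0
L=3*4+0=12  i=1*2+0=2

12,2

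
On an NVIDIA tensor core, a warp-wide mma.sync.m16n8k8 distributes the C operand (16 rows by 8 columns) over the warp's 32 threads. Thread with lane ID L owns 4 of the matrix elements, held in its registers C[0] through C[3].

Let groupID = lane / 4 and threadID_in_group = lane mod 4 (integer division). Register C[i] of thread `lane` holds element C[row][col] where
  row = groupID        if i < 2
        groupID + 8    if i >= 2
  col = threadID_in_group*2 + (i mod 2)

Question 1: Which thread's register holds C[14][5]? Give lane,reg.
26,3

r=14->g=6,rb=1  c=5->t=2,b0=1
L=6*4+2=26  i=1*2+1=3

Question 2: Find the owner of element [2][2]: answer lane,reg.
r=2->g=2,rb=0  c=2->t=1,b0=0
L=2*4+1=9  i=0*2+0=0

9,0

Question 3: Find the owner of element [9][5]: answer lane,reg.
r=9⇒gr=1,Rb=1  c=5⇒th=2,odd=1
L=1*4+2=6  i=1*2+1=3

6,3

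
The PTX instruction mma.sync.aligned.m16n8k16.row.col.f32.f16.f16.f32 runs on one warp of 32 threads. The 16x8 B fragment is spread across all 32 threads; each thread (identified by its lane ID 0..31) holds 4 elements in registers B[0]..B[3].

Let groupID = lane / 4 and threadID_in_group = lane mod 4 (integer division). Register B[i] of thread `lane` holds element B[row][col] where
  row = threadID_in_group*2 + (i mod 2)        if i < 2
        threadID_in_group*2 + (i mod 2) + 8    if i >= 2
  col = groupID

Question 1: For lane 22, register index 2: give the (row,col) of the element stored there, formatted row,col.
22: g=5,t=2
[2] (2*2+0+8,5) = (12,5)

12,5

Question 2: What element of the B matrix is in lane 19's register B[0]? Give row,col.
L=19->g=19>>2=4, t=19&3=3
[0]->row 3·2+0+0=6  col g=4

6,4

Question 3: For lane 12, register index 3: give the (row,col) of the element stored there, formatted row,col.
9,3

12: G=3,T=0
[3] (0*2+1+8,3) = (9,3)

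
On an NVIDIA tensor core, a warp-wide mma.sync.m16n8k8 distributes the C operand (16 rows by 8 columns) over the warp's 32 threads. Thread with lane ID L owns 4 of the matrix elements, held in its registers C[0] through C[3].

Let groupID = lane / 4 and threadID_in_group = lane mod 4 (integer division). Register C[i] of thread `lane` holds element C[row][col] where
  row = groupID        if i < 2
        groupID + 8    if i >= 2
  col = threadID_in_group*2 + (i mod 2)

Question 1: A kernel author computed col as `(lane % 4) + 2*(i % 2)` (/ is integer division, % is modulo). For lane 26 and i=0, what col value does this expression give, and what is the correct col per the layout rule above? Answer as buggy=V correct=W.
`(lane % 4) + 2*(i % 2)`[26,0]→2
26: G=6,T=2
[0] (6+0,2*2+0) = (6,4)
col: 2 vs 4

buggy=2 correct=4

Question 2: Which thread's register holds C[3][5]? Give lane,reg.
r:3=>grp=3,rB=0  c:5=>tig=2,lo=1
L=3*4+2=14  i=0*2+1=1

14,1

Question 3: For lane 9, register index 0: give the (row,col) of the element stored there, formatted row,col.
2,2

lane 9: grp=2 (9/4), tig=1 (9%4)
i=0: r=2+0=2, c=1*2+0=2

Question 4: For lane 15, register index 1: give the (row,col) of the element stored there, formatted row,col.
3,7

15: gid=3,tid=3
[1] (3+0,3*2+1) = (3,7)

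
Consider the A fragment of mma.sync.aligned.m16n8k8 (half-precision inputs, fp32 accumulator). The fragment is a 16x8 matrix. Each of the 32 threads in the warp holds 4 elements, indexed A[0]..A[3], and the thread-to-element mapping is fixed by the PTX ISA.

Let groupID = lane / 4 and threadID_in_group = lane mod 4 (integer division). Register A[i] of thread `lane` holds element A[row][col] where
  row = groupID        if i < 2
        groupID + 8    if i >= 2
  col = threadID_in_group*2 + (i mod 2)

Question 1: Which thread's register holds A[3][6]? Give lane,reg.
15,0

r: 3->gid=3,r8=0  c: 6->tid=3,i&1=0
L=3*4+3=15  i=0*2+0=0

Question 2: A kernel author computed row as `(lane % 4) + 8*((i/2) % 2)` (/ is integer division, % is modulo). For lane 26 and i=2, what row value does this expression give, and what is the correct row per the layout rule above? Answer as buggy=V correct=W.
`(lane % 4) + 8*((i/2) % 2)`[26,2]->10
lane 26->26/4=6, 26 mod 4=2
i=2  r:6+8->14  c:2·2+0->4
row: 10 vs 14

buggy=10 correct=14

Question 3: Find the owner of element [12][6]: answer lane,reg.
r:12=>grp=4,rB=1  c:6=>tig=3,lo=0
L=4*4+3=19  i=1*2+0=2

19,2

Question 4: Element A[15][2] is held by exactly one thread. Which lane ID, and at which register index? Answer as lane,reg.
r: 15->gid=7,r8=1  c: 2->tid=1,i&1=0
L=7*4+1=29  i=1*2+0=2

29,2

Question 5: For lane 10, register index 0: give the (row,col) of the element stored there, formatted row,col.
lane 10: G=2 (10/4), T=2 (10%4)
i=0: r=2+0=2, c=2*2+0=4

2,4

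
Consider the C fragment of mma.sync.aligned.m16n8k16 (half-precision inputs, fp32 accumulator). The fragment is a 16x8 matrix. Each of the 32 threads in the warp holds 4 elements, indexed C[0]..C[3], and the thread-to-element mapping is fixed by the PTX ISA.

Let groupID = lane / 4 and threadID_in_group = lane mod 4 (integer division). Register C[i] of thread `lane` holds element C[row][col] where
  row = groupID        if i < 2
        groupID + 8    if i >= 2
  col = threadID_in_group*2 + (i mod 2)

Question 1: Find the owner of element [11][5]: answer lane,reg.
14,3

r=11->g=3,rb=1  c=5->t=2,b0=1
L=3*4+2=14  i=1*2+1=3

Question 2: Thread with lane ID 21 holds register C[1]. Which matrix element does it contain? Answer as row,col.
5,3

lane 21: gr=5 (21/4), th=1 (21%4)
i=1: r=5+0=5, c=1*2+1=3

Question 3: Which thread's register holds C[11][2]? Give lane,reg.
r: 11->gid=3,r8=1  c: 2->tid=1,i&1=0
L=3*4+1=13  i=1*2+0=2

13,2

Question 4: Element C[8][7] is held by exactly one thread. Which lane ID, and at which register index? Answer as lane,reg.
r=8->g=0,rb=1  c=7->t=3,b0=1
L=0*4+3=3  i=1*2+1=3

3,3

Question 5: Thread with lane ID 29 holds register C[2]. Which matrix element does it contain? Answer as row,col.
lane 29=>29/4=7, 29 mod 4=1
i=2  r:7+8=>15  c:2·1+0=>2

15,2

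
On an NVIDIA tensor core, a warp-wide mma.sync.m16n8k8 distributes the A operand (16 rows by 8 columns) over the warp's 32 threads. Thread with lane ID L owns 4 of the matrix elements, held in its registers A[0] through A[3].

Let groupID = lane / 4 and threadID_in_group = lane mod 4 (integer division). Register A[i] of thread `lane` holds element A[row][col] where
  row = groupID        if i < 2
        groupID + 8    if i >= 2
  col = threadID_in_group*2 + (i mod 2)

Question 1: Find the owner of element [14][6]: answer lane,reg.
r: 14->gid=6,r8=1  c: 6->tid=3,i&1=0
L=6*4+3=27  i=1*2+0=2

27,2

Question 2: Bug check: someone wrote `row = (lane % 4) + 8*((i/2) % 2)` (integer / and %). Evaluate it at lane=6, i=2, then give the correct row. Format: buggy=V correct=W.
`(lane % 4) + 8*((i/2) % 2)`[6,2]->10
lane 6->6/4=1, 6 mod 4=2
i=2  r:1+8->9  c:2·2+0->4
row: 10 vs 9

buggy=10 correct=9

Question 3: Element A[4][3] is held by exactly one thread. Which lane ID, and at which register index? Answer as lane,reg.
r=4⇒gr=4,Rb=0  c=3⇒th=1,odd=1
L=4*4+1=17  i=0*2+1=1

17,1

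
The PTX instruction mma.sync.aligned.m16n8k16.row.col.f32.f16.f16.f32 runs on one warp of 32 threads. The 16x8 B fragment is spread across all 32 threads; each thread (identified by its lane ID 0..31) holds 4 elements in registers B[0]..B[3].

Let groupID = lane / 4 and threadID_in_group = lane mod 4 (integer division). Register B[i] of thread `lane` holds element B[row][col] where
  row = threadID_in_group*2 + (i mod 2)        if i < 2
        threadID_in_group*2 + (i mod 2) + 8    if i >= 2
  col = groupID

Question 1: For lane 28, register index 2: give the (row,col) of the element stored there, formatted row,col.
L=28->gid=28>>2=7, tid=28&3=0
[2]->row 0·2+0+8=8  col gid=7

8,7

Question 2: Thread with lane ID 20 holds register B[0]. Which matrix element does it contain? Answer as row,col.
lane 20: G=5 (20/4), T=0 (20%4)
i=0: r=0*2+0+0=0, c=G=5

0,5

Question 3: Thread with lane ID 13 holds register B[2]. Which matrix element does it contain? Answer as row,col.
10,3

lane 13->13/4=3, 13 mod 4=1
i=2  r:2·1+0+8->10  c:3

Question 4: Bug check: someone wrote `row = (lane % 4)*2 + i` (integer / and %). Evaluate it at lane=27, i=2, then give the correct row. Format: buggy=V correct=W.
`(lane % 4)*2 + i`[27,2]→8
27: G=6,T=3
[2] (3*2+0+8,6) = (14,6)
row: 8 vs 14

buggy=8 correct=14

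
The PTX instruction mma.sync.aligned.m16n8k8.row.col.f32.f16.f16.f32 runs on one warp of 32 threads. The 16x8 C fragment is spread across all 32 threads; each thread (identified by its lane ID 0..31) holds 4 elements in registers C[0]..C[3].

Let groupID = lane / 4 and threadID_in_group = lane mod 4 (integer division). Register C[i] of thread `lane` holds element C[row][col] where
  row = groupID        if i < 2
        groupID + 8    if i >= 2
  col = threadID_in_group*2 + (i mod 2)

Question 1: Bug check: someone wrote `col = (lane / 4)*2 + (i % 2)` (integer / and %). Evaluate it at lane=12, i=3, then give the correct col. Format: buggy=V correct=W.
`(lane / 4)*2 + (i % 2)`[12,3]->7
L=12->g=12>>2=3, t=12&3=0
[3]->row 3+8=11  col 0·2+1=1
col: 7 vs 1

buggy=7 correct=1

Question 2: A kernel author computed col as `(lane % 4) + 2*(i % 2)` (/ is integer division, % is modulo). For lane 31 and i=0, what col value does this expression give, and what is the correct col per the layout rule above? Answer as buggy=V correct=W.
`(lane % 4) + 2*(i % 2)`[31,0]→3
31: G=7,T=3
[0] (7+0,3*2+0) = (7,6)
col: 3 vs 6

buggy=3 correct=6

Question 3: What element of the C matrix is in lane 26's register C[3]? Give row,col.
lane 26→26/4=6, 26 mod 4=2
i=3  r:6+8→14  c:2·2+1→5

14,5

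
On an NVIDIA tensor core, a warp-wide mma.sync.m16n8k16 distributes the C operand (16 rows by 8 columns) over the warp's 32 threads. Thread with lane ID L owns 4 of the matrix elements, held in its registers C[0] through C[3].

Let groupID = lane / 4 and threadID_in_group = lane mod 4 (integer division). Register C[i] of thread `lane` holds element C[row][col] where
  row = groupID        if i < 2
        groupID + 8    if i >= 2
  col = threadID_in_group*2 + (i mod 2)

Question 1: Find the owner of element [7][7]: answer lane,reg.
31,1

r=7→G=7,rhi=0  c=7→T=3,p=1
L=7*4+3=31  i=0*2+1=1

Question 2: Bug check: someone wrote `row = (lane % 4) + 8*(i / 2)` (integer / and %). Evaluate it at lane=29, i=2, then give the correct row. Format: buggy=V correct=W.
`(lane % 4) + 8*(i / 2)`[29,2]⇒9
lane 29⇒29/4=7, 29 mod 4=1
i=2  r:7+8⇒15  c:2·1+0⇒2
row: 9 vs 15

buggy=9 correct=15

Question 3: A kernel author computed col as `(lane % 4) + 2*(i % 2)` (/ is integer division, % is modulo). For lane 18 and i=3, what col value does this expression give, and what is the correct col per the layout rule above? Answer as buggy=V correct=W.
`(lane % 4) + 2*(i % 2)`[18,3]->4
L=18->g=18>>2=4, t=18&3=2
[3]->row 4+8=12  col 2·2+1=5
col: 4 vs 5

buggy=4 correct=5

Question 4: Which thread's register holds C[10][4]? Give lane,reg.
r:10=>grp=2,rB=1  c:4=>tig=2,lo=0
L=2*4+2=10  i=1*2+0=2

10,2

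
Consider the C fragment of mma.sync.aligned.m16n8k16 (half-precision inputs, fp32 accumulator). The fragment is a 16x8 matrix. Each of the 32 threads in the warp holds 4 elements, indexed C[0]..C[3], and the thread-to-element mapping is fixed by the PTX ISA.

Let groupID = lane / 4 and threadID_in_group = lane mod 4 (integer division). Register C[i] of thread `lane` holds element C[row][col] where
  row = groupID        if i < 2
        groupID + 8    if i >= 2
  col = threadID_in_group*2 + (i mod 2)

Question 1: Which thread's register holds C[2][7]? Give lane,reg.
11,1

r=2→G=2,rhi=0  c=7→T=3,p=1
L=2*4+3=11  i=0*2+1=1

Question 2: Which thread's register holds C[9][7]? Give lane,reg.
7,3

r=9⇒gr=1,Rb=1  c=7⇒th=3,odd=1
L=1*4+3=7  i=1*2+1=3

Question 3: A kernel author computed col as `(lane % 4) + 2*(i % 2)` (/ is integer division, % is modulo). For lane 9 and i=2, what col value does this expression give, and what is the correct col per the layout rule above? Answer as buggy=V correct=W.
buggy=1 correct=2

`(lane % 4) + 2*(i % 2)`[9,2]=>1
lane 9: grp=2 (9/4), tig=1 (9%4)
i=2: r=2+8=10, c=1*2+0=2
col: 1 vs 2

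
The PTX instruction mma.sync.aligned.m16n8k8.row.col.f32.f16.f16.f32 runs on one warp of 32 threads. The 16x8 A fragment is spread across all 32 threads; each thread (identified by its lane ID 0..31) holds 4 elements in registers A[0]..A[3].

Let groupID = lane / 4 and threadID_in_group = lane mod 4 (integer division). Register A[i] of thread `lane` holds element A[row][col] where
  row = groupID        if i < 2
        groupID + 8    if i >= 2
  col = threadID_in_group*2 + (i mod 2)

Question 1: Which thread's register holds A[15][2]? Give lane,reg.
29,2

r=15⇒gr=7,Rb=1  c=2⇒th=1,odd=0
L=7*4+1=29  i=1*2+0=2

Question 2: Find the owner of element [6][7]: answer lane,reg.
r=6→G=6,rhi=0  c=7→T=3,p=1
L=6*4+3=27  i=0*2+1=1

27,1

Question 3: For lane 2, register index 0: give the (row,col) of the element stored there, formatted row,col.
lane 2: gid=0 (2/4), tid=2 (2%4)
i=0: r=0+0=0, c=2*2+0=4

0,4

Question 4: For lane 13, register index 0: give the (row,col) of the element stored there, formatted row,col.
lane 13: grp=3 (13/4), tig=1 (13%4)
i=0: r=3+0=3, c=1*2+0=2

3,2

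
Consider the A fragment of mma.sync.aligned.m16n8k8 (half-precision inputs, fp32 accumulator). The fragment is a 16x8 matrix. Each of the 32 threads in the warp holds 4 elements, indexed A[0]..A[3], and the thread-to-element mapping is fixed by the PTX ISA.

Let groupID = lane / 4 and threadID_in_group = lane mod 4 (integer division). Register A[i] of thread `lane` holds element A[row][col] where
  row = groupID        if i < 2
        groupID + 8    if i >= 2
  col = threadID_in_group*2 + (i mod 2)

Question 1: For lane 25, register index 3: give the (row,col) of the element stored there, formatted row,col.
14,3

L=25->g=25>>2=6, t=25&3=1
[3]->row 6+8=14  col 1·2+1=3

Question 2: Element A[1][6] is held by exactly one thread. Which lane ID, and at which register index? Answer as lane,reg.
7,0

r=1⇒gr=1,Rb=0  c=6⇒th=3,odd=0
L=1*4+3=7  i=0*2+0=0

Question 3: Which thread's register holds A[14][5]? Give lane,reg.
r=14→G=6,rhi=1  c=5→T=2,p=1
L=6*4+2=26  i=1*2+1=3

26,3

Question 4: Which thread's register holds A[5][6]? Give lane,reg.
23,0

r:5=>grp=5,rB=0  c:6=>tig=3,lo=0
L=5*4+3=23  i=0*2+0=0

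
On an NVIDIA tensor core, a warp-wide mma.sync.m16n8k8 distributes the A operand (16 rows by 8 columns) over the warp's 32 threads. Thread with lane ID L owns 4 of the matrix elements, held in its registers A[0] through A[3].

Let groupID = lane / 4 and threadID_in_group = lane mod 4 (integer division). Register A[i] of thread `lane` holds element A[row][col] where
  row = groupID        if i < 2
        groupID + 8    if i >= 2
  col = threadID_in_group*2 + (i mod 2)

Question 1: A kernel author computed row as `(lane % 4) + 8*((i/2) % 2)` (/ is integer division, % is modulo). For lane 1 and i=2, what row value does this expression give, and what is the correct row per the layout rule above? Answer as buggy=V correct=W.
buggy=9 correct=8

`(lane % 4) + 8*((i/2) % 2)`[1,2]->9
L=1->gid=1>>2=0, tid=1&3=1
[2]->row 0+8=8  col 1·2+0=2
row: 9 vs 8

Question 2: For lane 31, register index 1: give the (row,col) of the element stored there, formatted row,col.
7,7

lane 31: gid=7 (31/4), tid=3 (31%4)
i=1: r=7+0=7, c=3*2+1=7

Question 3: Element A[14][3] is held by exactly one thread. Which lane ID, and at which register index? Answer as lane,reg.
25,3

r=14→G=6,rhi=1  c=3→T=1,p=1
L=6*4+1=25  i=1*2+1=3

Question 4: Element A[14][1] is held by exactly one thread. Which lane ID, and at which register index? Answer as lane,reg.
24,3

r=14⇒gr=6,Rb=1  c=1⇒th=0,odd=1
L=6*4+0=24  i=1*2+1=3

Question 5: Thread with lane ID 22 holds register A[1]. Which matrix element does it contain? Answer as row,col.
5,5

lane 22: gid=5 (22/4), tid=2 (22%4)
i=1: r=5+0=5, c=2*2+1=5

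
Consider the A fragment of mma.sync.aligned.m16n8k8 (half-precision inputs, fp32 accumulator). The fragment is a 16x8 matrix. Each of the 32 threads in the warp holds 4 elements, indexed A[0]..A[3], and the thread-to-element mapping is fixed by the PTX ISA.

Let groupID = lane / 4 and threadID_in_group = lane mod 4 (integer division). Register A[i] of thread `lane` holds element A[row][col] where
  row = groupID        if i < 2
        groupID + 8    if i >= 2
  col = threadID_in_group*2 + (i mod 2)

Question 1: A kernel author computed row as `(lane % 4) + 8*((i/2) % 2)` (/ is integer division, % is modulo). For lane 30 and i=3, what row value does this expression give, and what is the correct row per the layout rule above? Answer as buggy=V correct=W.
`(lane % 4) + 8*((i/2) % 2)`[30,3]=>10
lane 30: grp=7 (30/4), tig=2 (30%4)
i=3: r=7+8=15, c=2*2+1=5
row: 10 vs 15

buggy=10 correct=15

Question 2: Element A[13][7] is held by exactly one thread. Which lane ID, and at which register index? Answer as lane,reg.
r:13=>grp=5,rB=1  c:7=>tig=3,lo=1
L=5*4+3=23  i=1*2+1=3

23,3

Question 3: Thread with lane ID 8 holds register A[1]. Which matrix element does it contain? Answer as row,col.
L=8=>grp=8>>2=2, tig=8&3=0
[1]=>row 2+0=2  col 0·2+1=1

2,1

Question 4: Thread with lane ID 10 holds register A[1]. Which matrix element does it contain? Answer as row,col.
lane 10->10/4=2, 10 mod 4=2
i=1  r:2+0->2  c:2·2+1->5

2,5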